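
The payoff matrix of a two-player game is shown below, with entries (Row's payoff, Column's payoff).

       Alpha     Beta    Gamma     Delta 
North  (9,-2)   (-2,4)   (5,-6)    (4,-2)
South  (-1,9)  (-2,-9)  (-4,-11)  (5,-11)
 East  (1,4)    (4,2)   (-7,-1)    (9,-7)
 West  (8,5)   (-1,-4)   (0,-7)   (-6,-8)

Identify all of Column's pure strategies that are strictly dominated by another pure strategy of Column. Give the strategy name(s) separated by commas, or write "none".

Gamma, Delta

Nothing dominates Alpha: Beta at South (9>-9); Gamma at North (-2>-6); Delta at North (-2=-2).
Nothing dominates Beta: Alpha at North (4>-2); Gamma at North (4>-6); Delta at North (4>-2).
Gamma is strictly dominated by Alpha (North: -2>-6, South: 9>-11, East: 4>-1, West: 5>-7).
Delta is strictly dominated by Beta (North: 4>-2, South: -9>-11, East: 2>-7, West: -4>-8).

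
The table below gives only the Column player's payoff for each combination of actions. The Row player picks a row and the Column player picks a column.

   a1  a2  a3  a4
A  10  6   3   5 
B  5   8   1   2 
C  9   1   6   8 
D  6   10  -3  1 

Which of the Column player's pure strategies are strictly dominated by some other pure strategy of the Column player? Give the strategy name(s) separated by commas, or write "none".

a3, a4

Nothing dominates a1: a2 at A (10>6); a3 at A (10>3); a4 at A (10>5).
a2: no other strategy beats it everywhere (a1 at B (8>5); a3 at A (6>3); a4 at A (6>5)).
a3: dominated, since a1 does at least as well everywhere (A: 10>3, B: 5>1, C: 9>6, D: 6>-3).
a1 strictly dominates a4 — A: 10>5, B: 5>2, C: 9>8, D: 6>1.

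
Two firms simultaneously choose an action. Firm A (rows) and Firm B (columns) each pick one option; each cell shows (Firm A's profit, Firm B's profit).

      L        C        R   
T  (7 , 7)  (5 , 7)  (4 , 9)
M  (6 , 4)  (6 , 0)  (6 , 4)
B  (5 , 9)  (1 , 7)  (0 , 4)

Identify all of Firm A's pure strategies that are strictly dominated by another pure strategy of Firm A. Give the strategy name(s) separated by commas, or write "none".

Nothing dominates T: M at L (7>6); B at L (7>5).
M: no other strategy beats it everywhere (T at C (6>5); B at L (6>5)).
B is strictly dominated by T (L: 7>5, C: 5>1, R: 4>0).

B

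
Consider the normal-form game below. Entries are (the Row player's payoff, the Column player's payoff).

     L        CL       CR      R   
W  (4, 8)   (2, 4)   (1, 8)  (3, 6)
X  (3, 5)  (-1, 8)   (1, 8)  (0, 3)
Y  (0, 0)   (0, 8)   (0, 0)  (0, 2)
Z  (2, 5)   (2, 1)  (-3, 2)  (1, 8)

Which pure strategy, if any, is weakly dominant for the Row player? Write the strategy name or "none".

W vs X: L: 4>3, CL: 2>-1, CR: 1=1, R: 3>0.
W vs Y: L: 4>0, CL: 2>0, CR: 1>0, R: 3>0.
W vs Z: L: 4>2, CL: 2=2, CR: 1>-3, R: 3>1.
W is at least as good as every other strategy against every opponent action, so it is weakly dominant.

W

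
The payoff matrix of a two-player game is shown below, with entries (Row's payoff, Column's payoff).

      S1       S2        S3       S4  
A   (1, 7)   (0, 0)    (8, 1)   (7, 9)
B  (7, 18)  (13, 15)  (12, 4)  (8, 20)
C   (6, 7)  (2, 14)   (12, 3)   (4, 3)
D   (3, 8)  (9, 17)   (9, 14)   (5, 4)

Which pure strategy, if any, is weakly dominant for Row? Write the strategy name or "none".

B

B vs A: S1: 7>1, S2: 13>0, S3: 12>8, S4: 8>7.
B vs C: S1: 7>6, S2: 13>2, S3: 12=12, S4: 8>4.
B vs D: S1: 7>3, S2: 13>9, S3: 12>9, S4: 8>5.
B is at least as good as every other strategy against every opponent action, so it is weakly dominant.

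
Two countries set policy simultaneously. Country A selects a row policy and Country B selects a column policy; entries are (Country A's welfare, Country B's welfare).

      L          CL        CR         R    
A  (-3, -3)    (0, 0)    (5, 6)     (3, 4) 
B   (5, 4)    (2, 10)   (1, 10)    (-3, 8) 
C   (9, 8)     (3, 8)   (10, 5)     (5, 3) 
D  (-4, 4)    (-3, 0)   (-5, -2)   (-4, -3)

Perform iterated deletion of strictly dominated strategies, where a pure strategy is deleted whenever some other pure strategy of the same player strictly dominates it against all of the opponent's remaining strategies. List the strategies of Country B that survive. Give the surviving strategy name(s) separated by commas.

L, CL

Country A's strategy A is strictly dominated by C (L: 9>-3, CL: 3>0, CR: 10>5, R: 5>3) and is removed.
Row B is eliminated: C beats it against every remaining column (L: 9>5, CL: 3>2, CR: 10>1, R: 5>-3).
Country A's strategy D is strictly dominated by C (L: 9>-4, CL: 3>-3, CR: 10>-5, R: 5>-4) and is removed.
Column CR is eliminated: L beats it against every remaining row (C: 8>5).
Column R is eliminated: L beats it against every remaining row (C: 8>3).
Among the remaining strategies, none is strictly dominated by another pure strategy of the same player, so the elimination stops.
Surviving strategies — Country A: {C}; Country B: {L, CL}.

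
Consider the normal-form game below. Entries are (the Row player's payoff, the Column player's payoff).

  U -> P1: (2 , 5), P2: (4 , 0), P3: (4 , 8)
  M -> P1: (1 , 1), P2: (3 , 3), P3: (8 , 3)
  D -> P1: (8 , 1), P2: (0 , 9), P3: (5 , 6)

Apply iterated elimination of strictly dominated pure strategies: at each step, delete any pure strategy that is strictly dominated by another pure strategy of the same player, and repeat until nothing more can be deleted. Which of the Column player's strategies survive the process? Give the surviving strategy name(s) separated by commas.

Column P1 is eliminated: P3 beats it against every remaining row (U: 8>5, M: 3>1, D: 6>1).
For the Row player, M strictly dominates D on the remaining columns (P2: 3>0, P3: 8>5); eliminate D.
Among the remaining strategies, none is strictly dominated by another pure strategy of the same player, so the elimination stops.
Surviving strategies — the Row player: {U, M}; the Column player: {P2, P3}.

P2, P3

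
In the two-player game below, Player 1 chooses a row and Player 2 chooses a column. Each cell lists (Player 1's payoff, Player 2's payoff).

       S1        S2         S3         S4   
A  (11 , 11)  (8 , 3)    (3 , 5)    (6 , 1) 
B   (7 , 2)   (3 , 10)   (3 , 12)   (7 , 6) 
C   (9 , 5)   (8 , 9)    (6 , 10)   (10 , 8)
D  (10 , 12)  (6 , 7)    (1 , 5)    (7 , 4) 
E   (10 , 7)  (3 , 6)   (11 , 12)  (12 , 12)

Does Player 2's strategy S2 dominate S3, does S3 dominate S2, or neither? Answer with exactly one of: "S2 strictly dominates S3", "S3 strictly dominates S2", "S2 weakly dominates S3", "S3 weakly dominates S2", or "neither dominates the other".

neither dominates the other

Compare S2 to S3 across each opponent action: A: 3<5, B: 10<12, C: 9<10, D: 7>5, E: 6<12.
S2 does better at D but worse at A, B, C, E; neither strategy dominates the other.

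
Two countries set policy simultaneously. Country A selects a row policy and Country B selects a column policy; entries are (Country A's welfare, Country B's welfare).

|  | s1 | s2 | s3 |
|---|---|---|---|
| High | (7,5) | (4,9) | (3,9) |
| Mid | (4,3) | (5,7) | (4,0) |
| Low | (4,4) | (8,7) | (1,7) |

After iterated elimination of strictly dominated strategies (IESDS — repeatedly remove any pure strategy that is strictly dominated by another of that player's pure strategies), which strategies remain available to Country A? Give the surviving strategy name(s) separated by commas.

Country B's strategy s1 is strictly dominated by s2 (High: 9>5, Mid: 7>3, Low: 7>4) and is removed.
Country A's strategy High is strictly dominated by Mid (s2: 5>4, s3: 4>3) and is removed.
Among the remaining strategies, none is strictly dominated by another pure strategy of the same player, so the elimination stops.
Surviving strategies — Country A: {Mid, Low}; Country B: {s2, s3}.

Mid, Low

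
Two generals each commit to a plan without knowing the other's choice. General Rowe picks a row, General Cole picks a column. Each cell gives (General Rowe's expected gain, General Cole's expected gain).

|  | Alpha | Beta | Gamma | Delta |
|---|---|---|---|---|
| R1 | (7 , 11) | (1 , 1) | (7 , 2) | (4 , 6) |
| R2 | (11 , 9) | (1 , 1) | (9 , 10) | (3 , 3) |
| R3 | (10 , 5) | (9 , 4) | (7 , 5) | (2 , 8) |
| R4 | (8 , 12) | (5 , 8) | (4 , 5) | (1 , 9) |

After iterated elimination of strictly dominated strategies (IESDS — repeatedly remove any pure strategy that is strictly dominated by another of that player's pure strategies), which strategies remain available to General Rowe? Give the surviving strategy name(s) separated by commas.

Row R4 is eliminated: R3 beats it against every remaining column (Alpha: 10>8, Beta: 9>5, Gamma: 7>4, Delta: 2>1).
For General Cole, Alpha strictly dominates Beta on the remaining rows (R1: 11>1, R2: 9>1, R3: 5>4); eliminate Beta.
Row R3 is eliminated: R2 beats it against every remaining column (Alpha: 11>10, Gamma: 9>7, Delta: 3>2).
General Cole's strategy Delta is strictly dominated by Alpha (R1: 11>6, R2: 9>3) and is removed.
For General Rowe, R2 strictly dominates R1 on the remaining columns (Alpha: 11>7, Gamma: 9>7); eliminate R1.
For General Cole, Gamma strictly dominates Alpha on the remaining rows (R2: 10>9); eliminate Alpha.
Among the remaining strategies, none is strictly dominated by another pure strategy of the same player, so the elimination stops.
Surviving strategies — General Rowe: {R2}; General Cole: {Gamma}.

R2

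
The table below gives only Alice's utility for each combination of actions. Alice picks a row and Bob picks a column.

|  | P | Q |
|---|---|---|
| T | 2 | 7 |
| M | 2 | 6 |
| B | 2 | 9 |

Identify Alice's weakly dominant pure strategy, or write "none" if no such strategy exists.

B

B vs T: P: 2=2, Q: 9>7.
B vs M: P: 2=2, Q: 9>6.
B is at least as good as every other strategy against every opponent action, so it is weakly dominant.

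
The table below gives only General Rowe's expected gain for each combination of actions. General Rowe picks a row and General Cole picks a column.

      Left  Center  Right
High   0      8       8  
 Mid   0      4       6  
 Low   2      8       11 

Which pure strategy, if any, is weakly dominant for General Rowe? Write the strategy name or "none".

Low vs High: Left: 2>0, Center: 8=8, Right: 11>8.
Low vs Mid: Left: 2>0, Center: 8>4, Right: 11>6.
Low is at least as good as every other strategy against every opponent action, so it is weakly dominant.

Low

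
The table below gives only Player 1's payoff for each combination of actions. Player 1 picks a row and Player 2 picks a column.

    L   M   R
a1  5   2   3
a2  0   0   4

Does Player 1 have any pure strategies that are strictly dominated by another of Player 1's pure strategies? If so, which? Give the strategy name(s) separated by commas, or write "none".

a1 is not dominated — it holds its own against a2 at L (5>0).
a2 is not dominated — it holds its own against a1 at R (4>3).

none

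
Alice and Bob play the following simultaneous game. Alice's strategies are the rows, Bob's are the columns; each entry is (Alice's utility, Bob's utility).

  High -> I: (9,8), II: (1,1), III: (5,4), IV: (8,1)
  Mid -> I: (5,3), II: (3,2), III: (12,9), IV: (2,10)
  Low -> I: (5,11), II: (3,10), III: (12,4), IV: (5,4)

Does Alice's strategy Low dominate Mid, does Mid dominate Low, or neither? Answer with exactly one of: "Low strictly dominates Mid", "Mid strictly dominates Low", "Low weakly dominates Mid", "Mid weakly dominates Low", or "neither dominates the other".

Low weakly dominates Mid

Low's payoffs vs Mid's, by Bob's action — I: 5=5, II: 3=3, III: 12=12, IV: 5>2.
Low is at least as good everywhere and strictly better somewhere (tied only at I, II, III), so Low weakly but not strictly dominates Mid.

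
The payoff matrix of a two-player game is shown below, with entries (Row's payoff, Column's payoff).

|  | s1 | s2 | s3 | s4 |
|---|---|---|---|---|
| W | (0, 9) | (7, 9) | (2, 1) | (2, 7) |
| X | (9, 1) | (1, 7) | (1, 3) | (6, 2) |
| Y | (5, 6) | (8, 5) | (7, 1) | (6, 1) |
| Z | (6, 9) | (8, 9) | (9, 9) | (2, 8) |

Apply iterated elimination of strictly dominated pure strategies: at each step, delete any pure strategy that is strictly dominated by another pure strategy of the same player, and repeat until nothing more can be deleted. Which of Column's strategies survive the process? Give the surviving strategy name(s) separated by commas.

For Row, Y strictly dominates W on the remaining columns (s1: 5>0, s2: 8>7, s3: 7>2, s4: 6>2); eliminate W.
Column s4 is eliminated: s2 beats it against every remaining row (X: 7>2, Y: 5>1, Z: 9>8).
Among the remaining strategies, none is strictly dominated by another pure strategy of the same player, so the elimination stops.
Surviving strategies — Row: {X, Y, Z}; Column: {s1, s2, s3}.

s1, s2, s3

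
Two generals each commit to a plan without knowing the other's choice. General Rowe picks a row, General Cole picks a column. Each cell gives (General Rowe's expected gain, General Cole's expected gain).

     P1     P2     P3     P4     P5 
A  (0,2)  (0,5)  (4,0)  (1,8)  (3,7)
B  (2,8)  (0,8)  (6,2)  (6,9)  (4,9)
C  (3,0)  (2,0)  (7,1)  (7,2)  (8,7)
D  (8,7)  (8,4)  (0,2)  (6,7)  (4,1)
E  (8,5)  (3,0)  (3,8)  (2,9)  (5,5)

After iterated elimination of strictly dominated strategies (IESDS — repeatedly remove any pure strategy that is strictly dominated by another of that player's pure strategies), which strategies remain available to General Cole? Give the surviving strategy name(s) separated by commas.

P1, P4, P5

For General Rowe, C strictly dominates A on the remaining columns (P1: 3>0, P2: 2>0, P3: 7>4, P4: 7>1, P5: 8>3); eliminate A.
Row B is eliminated: C beats it against every remaining column (P1: 3>2, P2: 2>0, P3: 7>6, P4: 7>6, P5: 8>4).
Column P2 is eliminated: P4 beats it against every remaining row (C: 2>0, D: 7>4, E: 9>0).
General Cole's strategy P3 is strictly dominated by P4 (C: 2>1, D: 7>2, E: 9>8) and is removed.
Among the remaining strategies, none is strictly dominated by another pure strategy of the same player, so the elimination stops.
Surviving strategies — General Rowe: {C, D, E}; General Cole: {P1, P4, P5}.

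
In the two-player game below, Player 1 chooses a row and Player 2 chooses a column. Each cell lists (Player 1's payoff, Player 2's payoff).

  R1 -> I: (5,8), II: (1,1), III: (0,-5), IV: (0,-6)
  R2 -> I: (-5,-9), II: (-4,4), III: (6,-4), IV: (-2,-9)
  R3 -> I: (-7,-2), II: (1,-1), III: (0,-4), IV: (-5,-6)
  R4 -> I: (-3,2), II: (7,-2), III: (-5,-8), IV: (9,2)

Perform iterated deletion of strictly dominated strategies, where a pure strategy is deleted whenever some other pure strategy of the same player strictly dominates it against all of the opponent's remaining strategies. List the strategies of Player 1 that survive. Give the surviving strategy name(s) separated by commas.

R1, R4

For Player 2, II strictly dominates III on the remaining rows (R1: 1>-5, R2: 4>-4, R3: -1>-4, R4: -2>-8); eliminate III.
Player 1's strategy R2 is strictly dominated by R1 (I: 5>-5, II: 1>-4, IV: 0>-2) and is removed.
Row R3 is eliminated: R4 beats it against every remaining column (I: -3>-7, II: 7>1, IV: 9>-5).
Column II is eliminated: I beats it against every remaining row (R1: 8>1, R4: 2>-2).
Among the remaining strategies, none is strictly dominated by another pure strategy of the same player, so the elimination stops.
Surviving strategies — Player 1: {R1, R4}; Player 2: {I, IV}.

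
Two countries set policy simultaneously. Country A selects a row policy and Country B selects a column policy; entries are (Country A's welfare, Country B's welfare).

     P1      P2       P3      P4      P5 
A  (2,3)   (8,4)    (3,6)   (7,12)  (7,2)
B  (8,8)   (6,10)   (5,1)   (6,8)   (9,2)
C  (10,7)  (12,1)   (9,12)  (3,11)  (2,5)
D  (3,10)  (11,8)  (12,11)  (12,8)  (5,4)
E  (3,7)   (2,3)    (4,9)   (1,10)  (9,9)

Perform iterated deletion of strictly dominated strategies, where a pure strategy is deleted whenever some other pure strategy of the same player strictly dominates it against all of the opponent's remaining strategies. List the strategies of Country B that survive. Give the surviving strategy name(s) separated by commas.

Column P5 is eliminated: P4 beats it against every remaining row (A: 12>2, B: 8>2, C: 11>5, D: 8>4, E: 10>9).
Country A's strategy A is strictly dominated by D (P1: 3>2, P2: 11>8, P3: 12>3, P4: 12>7) and is removed.
Country A's strategy E is strictly dominated by B (P1: 8>3, P2: 6>2, P3: 5>4, P4: 6>1) and is removed.
Among the remaining strategies, none is strictly dominated by another pure strategy of the same player, so the elimination stops.
Surviving strategies — Country A: {B, C, D}; Country B: {P1, P2, P3, P4}.

P1, P2, P3, P4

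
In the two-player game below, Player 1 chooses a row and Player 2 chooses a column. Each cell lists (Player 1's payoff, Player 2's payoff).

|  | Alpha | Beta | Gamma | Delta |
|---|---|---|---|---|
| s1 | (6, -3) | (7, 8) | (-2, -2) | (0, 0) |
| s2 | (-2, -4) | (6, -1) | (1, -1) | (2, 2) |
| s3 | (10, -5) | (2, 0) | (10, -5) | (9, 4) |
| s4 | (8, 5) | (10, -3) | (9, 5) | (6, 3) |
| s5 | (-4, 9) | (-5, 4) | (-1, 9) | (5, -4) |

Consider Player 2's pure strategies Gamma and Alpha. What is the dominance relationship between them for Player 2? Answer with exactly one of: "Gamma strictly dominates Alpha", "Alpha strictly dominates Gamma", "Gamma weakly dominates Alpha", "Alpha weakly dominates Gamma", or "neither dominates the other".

Gamma's payoffs vs Alpha's, by Player 1's action — s1: -2>-3, s2: -1>-4, s3: -5=-5, s4: 5=5, s5: 9=9.
Gamma is at least as good everywhere and strictly better somewhere (tied only at s3, s4, s5), so Gamma weakly but not strictly dominates Alpha.

Gamma weakly dominates Alpha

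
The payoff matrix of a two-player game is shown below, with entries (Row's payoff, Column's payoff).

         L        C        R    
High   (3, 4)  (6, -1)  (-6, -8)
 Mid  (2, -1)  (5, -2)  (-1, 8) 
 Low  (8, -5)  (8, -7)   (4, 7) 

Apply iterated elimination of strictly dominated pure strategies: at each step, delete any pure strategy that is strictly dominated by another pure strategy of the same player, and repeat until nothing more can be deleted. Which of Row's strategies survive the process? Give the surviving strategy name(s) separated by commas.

Low

Row High is eliminated: Low beats it against every remaining column (L: 8>3, C: 8>6, R: 4>-6).
Row Mid is eliminated: Low beats it against every remaining column (L: 8>2, C: 8>5, R: 4>-1).
Column L is eliminated: R beats it against every remaining row (Low: 7>-5).
For Column, R strictly dominates C on the remaining rows (Low: 7>-7); eliminate C.
Among the remaining strategies, none is strictly dominated by another pure strategy of the same player, so the elimination stops.
Surviving strategies — Row: {Low}; Column: {R}.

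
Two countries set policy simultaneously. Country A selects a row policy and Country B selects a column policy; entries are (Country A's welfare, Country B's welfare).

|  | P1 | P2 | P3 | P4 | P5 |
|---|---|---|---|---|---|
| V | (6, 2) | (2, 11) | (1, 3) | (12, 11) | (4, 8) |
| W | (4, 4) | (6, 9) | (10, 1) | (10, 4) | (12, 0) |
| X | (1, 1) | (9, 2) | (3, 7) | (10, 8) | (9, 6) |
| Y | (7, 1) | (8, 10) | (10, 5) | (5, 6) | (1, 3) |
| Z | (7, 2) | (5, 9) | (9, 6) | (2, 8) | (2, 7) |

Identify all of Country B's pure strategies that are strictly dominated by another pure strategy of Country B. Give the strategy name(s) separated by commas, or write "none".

P1, P3, P5

P2 strictly dominates P1 — V: 11>2, W: 9>4, X: 2>1, Y: 10>1, Z: 9>2.
Nothing dominates P2: P1 at V (11>2); P3 at V (11>3); P4 at V (11=11); P5 at V (11>8).
P4 strictly dominates P3 — V: 11>3, W: 4>1, X: 8>7, Y: 6>5, Z: 8>6.
P4: no other strategy beats it everywhere (P1 at V (11>2); P2 at V (11=11); P3 at V (11>3); P5 at V (11>8)).
P5 is strictly dominated by P4 (V: 11>8, W: 4>0, X: 8>6, Y: 6>3, Z: 8>7).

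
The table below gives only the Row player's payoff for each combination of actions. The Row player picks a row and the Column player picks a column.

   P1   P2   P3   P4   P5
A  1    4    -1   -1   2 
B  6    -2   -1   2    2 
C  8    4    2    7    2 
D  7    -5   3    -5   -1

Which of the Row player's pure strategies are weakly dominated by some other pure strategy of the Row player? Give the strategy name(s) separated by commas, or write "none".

A is weakly dominated by C (P1: 8>1, P2: 4=4, P3: 2>-1, P4: 7>-1, P5: 2=2).
B: dominated, since C does at least as well everywhere (P1: 8>6, P2: 4>-2, P3: 2>-1, P4: 7>2, P5: 2=2).
C is not dominated — it holds its own against A at P1 (8>1); B at P1 (8>6); D at P1 (8>7).
Nothing dominates D: A at P1 (7>1); B at P1 (7>6); C at P3 (3>2).

A, B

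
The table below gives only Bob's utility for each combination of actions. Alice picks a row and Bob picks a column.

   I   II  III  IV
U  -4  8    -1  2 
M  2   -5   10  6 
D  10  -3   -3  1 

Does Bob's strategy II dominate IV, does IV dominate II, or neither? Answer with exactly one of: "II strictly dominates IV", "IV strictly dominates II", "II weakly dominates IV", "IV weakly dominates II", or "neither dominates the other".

II's payoffs vs IV's, by Alice's action — U: 8>2, M: -5<6, D: -3<1.
II does better at U but worse at M, D; neither strategy dominates the other.

neither dominates the other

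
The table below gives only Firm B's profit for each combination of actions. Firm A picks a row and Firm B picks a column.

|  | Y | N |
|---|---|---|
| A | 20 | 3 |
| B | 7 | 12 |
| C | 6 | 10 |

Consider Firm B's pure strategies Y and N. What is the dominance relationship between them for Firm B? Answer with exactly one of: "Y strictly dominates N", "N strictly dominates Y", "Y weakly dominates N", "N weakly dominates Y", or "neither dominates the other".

neither dominates the other

Compare Y to N across each opponent action: A: 20>3, B: 7<12, C: 6<10.
Y does better at A but worse at B, C; neither strategy dominates the other.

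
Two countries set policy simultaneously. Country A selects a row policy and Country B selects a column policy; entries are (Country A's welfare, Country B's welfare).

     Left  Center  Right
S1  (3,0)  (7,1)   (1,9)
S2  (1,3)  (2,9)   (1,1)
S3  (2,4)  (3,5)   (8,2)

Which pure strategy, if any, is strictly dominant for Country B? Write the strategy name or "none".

none

Left fails to dominate Center at S1 (0<1).
Center fails to dominate Right at S1 (1<9).
Right fails to dominate Left at S2 (1<3).
No single strategy dominates all the others.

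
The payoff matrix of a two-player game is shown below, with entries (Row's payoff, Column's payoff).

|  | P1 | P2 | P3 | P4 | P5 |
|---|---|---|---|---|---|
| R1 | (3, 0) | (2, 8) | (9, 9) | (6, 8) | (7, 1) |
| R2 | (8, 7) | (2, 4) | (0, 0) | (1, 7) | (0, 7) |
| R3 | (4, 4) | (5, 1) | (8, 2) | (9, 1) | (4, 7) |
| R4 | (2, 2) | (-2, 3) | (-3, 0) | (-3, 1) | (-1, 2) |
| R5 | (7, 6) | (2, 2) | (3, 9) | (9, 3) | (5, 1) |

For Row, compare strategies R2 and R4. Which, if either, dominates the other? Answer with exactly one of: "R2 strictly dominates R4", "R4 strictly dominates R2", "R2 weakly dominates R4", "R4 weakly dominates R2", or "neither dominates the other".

Compare R2 to R4 across every action of Column: P1: 8>2, P2: 2>-2, P3: 0>-3, P4: 1>-3, P5: 0>-1.
Every comparison favours R2, so R2 strictly dominates R4.

R2 strictly dominates R4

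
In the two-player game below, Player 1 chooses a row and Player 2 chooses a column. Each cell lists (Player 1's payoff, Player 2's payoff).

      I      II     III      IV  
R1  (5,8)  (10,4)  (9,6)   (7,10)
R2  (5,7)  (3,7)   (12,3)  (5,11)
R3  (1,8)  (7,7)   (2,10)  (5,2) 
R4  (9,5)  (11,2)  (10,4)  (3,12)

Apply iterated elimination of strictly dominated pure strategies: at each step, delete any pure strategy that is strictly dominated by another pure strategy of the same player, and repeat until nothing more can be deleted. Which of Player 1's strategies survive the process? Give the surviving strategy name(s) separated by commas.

R1

Player 1's strategy R3 is strictly dominated by R1 (I: 5>1, II: 10>7, III: 9>2, IV: 7>5) and is removed.
Column I is eliminated: IV beats it against every remaining row (R1: 10>8, R2: 11>7, R4: 12>5).
Column II is eliminated: IV beats it against every remaining row (R1: 10>4, R2: 11>7, R4: 12>2).
Row R4 is eliminated: R2 beats it against every remaining column (III: 12>10, IV: 5>3).
Player 2's strategy III is strictly dominated by IV (R1: 10>6, R2: 11>3) and is removed.
For Player 1, R1 strictly dominates R2 on the remaining columns (IV: 7>5); eliminate R2.
Among the remaining strategies, none is strictly dominated by another pure strategy of the same player, so the elimination stops.
Surviving strategies — Player 1: {R1}; Player 2: {IV}.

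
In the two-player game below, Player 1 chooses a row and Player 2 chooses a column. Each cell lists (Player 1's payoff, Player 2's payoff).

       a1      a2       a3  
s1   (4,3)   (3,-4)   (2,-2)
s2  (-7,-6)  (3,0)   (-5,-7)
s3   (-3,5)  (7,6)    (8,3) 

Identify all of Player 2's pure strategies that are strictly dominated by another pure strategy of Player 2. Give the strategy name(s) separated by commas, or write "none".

Nothing dominates a1: a2 at s1 (3>-4); a3 at s1 (3>-2).
a2 is not dominated — it holds its own against a1 at s2 (0>-6); a3 at s2 (0>-7).
a3 is strictly dominated by a1 (s1: 3>-2, s2: -6>-7, s3: 5>3).

a3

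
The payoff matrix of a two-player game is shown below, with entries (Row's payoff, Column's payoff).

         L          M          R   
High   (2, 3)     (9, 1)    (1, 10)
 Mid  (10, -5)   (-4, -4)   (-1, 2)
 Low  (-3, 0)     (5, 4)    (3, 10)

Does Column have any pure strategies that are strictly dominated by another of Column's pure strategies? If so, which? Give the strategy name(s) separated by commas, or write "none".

L, M

L is strictly dominated by R (High: 10>3, Mid: 2>-5, Low: 10>0).
M: dominated, since R does at least as well everywhere (High: 10>1, Mid: 2>-4, Low: 10>4).
R is not dominated — it holds its own against L at High (10>3); M at High (10>1).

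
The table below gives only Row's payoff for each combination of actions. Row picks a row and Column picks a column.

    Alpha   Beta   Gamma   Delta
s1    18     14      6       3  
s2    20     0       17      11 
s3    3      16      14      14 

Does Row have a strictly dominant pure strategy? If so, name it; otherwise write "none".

s1 fails to dominate s2 at Alpha (18<20).
s2 fails to dominate s1 at Beta (0<14).
s3 fails to dominate s1 at Alpha (3<18).
No single strategy dominates all the others.

none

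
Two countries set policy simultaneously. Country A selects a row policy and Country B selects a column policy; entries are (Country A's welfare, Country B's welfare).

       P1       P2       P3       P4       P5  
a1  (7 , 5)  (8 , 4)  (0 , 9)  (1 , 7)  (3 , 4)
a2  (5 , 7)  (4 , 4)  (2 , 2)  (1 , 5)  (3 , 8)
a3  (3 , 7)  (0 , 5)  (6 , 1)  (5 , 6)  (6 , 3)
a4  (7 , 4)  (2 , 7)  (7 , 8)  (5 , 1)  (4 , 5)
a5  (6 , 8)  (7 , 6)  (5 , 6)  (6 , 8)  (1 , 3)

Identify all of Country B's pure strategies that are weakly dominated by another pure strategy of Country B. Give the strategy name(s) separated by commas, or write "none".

none

Nothing dominates P1: P2 at a1 (5>4); P3 at a2 (7>2); P4 at a2 (7>5); P5 at a1 (5>4).
P2 is not dominated — it holds its own against P1 at a4 (7>4); P3 at a2 (4>2); P4 at a4 (7>1); P5 at a3 (5>3).
P3: no other strategy beats it everywhere (P1 at a1 (9>5); P2 at a1 (9>4); P4 at a1 (9>7); P5 at a1 (9>4)).
Nothing dominates P4: P1 at a1 (7>5); P2 at a1 (7>4); P3 at a2 (5>2); P5 at a1 (7>4).
Nothing dominates P5: P1 at a2 (8>7); P2 at a2 (8>4); P3 at a2 (8>2); P4 at a2 (8>5).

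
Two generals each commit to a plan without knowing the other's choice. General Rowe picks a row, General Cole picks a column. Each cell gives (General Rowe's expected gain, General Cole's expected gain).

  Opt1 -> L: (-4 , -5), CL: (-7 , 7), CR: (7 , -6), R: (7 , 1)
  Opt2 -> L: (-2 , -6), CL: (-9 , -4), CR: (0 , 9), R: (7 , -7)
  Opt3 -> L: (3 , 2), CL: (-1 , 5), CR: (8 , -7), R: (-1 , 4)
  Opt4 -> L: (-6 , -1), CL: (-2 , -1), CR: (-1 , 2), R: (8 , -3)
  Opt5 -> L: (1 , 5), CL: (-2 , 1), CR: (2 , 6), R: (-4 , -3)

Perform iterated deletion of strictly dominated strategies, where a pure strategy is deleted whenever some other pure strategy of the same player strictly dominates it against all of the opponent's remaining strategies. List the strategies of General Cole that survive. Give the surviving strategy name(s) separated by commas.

CL

For General Rowe, Opt3 strictly dominates Opt5 on the remaining columns (L: 3>1, CL: -1>-2, CR: 8>2, R: -1>-4); eliminate Opt5.
Column R is eliminated: CL beats it against every remaining row (Opt1: 7>1, Opt2: -4>-7, Opt3: 5>4, Opt4: -1>-3).
General Rowe's strategy Opt1 is strictly dominated by Opt3 (L: 3>-4, CL: -1>-7, CR: 8>7) and is removed.
General Rowe's strategy Opt2 is strictly dominated by Opt3 (L: 3>-2, CL: -1>-9, CR: 8>0) and is removed.
For General Rowe, Opt3 strictly dominates Opt4 on the remaining columns (L: 3>-6, CL: -1>-2, CR: 8>-1); eliminate Opt4.
General Cole's strategy L is strictly dominated by CL (Opt3: 5>2) and is removed.
Column CR is eliminated: CL beats it against every remaining row (Opt3: 5>-7).
Among the remaining strategies, none is strictly dominated by another pure strategy of the same player, so the elimination stops.
Surviving strategies — General Rowe: {Opt3}; General Cole: {CL}.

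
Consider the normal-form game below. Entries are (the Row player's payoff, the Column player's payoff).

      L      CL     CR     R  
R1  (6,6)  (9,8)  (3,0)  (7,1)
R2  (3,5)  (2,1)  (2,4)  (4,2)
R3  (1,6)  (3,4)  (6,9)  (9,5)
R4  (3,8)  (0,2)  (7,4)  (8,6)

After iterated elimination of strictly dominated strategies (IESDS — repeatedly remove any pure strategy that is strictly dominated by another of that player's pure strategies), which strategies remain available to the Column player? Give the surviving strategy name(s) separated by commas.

L, CL, CR

Row R2 is eliminated: R1 beats it against every remaining column (L: 6>3, CL: 9>2, CR: 3>2, R: 7>4).
For the Column player, L strictly dominates R on the remaining rows (R1: 6>1, R3: 6>5, R4: 8>6); eliminate R.
Among the remaining strategies, none is strictly dominated by another pure strategy of the same player, so the elimination stops.
Surviving strategies — the Row player: {R1, R3, R4}; the Column player: {L, CL, CR}.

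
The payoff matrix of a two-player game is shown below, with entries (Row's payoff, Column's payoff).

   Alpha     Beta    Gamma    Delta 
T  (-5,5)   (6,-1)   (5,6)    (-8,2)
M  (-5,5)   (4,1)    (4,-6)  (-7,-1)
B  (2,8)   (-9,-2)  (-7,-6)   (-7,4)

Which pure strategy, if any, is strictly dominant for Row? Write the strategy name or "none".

none

T fails to dominate M at Alpha (-5=-5).
M fails to dominate T at Alpha (-5=-5).
B fails to dominate T at Beta (-9<6).
No single strategy dominates all the others.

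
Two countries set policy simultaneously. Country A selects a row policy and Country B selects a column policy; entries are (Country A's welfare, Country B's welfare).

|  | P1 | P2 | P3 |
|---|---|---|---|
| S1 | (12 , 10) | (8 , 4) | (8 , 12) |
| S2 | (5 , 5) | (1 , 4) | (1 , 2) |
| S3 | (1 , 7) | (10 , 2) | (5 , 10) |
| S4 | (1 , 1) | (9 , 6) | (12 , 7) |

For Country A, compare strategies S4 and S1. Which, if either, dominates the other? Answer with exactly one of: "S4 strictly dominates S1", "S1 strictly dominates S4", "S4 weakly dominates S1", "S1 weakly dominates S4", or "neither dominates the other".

Compare S4 to S1 across every action of Country B: P1: 1<12, P2: 9>8, P3: 12>8.
S4 does better at P2, P3 but worse at P1; neither strategy dominates the other.

neither dominates the other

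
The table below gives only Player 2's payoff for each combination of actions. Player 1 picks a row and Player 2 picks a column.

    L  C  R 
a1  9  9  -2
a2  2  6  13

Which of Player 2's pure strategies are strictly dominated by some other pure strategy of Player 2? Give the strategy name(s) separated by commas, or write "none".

Nothing dominates L: C at a1 (9=9); R at a1 (9>-2).
C: no other strategy beats it everywhere (L at a1 (9=9); R at a1 (9>-2)).
R: no other strategy beats it everywhere (L at a2 (13>2); C at a2 (13>6)).

none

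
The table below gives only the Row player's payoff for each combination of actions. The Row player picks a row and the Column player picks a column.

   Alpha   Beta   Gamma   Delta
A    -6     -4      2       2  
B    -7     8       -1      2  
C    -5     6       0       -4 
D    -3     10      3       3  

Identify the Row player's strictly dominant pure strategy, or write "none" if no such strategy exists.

D vs A: Alpha: -3>-6, Beta: 10>-4, Gamma: 3>2, Delta: 3>2.
D vs B: Alpha: -3>-7, Beta: 10>8, Gamma: 3>-1, Delta: 3>2.
D vs C: Alpha: -3>-5, Beta: 10>6, Gamma: 3>0, Delta: 3>-4.
D strictly beats every other strategy against every opponent action, so it is strictly dominant.

D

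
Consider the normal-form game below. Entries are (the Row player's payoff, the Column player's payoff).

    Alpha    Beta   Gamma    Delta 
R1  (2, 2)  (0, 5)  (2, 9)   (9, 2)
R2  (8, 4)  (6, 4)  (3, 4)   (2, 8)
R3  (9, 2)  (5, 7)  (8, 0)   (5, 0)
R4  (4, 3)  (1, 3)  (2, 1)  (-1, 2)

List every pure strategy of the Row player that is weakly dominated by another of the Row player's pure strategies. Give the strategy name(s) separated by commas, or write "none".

R4

R1 is not dominated — it holds its own against R2 at Delta (9>2); R3 at Delta (9>5); R4 at Delta (9>-1).
R2: no other strategy beats it everywhere (R1 at Alpha (8>2); R3 at Beta (6>5); R4 at Alpha (8>4)).
R3: no other strategy beats it everywhere (R1 at Alpha (9>2); R2 at Alpha (9>8); R4 at Alpha (9>4)).
R4: dominated, since R2 does at least as well everywhere (Alpha: 8>4, Beta: 6>1, Gamma: 3>2, Delta: 2>-1).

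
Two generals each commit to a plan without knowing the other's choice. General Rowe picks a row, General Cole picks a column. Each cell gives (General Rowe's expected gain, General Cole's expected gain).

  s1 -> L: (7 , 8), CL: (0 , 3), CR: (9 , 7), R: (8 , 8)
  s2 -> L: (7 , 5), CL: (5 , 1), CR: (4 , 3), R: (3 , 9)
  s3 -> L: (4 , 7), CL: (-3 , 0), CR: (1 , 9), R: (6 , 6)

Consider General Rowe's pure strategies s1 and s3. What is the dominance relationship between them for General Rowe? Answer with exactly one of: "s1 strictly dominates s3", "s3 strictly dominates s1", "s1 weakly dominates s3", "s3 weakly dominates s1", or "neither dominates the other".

s1's payoffs vs s3's, by General Cole's action — L: 7>4, CL: 0>-3, CR: 9>1, R: 8>6.
s1 gives a strictly higher payoff against every action of General Cole, so s1 strictly dominates s3.

s1 strictly dominates s3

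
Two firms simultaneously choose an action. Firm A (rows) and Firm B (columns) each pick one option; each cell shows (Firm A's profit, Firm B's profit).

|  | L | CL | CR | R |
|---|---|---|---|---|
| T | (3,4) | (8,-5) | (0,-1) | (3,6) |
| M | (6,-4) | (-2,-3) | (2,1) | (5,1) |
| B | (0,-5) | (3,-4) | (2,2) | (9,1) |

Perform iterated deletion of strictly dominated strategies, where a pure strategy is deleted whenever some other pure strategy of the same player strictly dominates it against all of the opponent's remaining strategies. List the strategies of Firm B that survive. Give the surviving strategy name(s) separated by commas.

CR, R

Firm B's strategy L is strictly dominated by R (T: 6>4, M: 1>-4, B: 1>-5) and is removed.
Firm B's strategy CL is strictly dominated by CR (T: -1>-5, M: 1>-3, B: 2>-4) and is removed.
Firm A's strategy T is strictly dominated by M (CR: 2>0, R: 5>3) and is removed.
Among the remaining strategies, none is strictly dominated by another pure strategy of the same player, so the elimination stops.
Surviving strategies — Firm A: {M, B}; Firm B: {CR, R}.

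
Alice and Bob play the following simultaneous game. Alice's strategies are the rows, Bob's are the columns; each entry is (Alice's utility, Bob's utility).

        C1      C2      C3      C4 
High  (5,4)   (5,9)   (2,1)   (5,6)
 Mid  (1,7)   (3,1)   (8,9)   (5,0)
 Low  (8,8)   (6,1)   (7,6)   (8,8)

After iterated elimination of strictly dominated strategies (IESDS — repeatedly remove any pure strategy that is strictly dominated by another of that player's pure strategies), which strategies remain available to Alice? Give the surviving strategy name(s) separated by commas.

Mid, Low

Alice's strategy High is strictly dominated by Low (C1: 8>5, C2: 6>5, C3: 7>2, C4: 8>5) and is removed.
Bob's strategy C2 is strictly dominated by C1 (Mid: 7>1, Low: 8>1) and is removed.
Among the remaining strategies, none is strictly dominated by another pure strategy of the same player, so the elimination stops.
Surviving strategies — Alice: {Mid, Low}; Bob: {C1, C3, C4}.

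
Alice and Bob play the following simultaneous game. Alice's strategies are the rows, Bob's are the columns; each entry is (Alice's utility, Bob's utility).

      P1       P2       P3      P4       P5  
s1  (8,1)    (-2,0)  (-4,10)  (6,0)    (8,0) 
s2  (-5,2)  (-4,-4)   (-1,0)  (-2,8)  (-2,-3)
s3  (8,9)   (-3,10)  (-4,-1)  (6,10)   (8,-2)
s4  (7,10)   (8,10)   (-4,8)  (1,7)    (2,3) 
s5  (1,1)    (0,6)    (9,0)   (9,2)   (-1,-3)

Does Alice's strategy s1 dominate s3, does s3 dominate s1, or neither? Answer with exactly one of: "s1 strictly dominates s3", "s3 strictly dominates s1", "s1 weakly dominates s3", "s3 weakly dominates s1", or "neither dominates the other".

s1 weakly dominates s3

Compare s1 to s3 across every action of Bob: P1: 8=8, P2: -2>-3, P3: -4=-4, P4: 6=6, P5: 8=8.
s1 is at least as good everywhere and strictly better somewhere (tied only at P1, P3, P4, P5), so s1 weakly but not strictly dominates s3.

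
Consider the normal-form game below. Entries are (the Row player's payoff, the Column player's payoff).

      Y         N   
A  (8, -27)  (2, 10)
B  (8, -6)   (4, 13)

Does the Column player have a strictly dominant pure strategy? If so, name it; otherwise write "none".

N vs Y: A: 10>-27, B: 13>-6.
N strictly beats every other strategy against every opponent action, so it is strictly dominant.

N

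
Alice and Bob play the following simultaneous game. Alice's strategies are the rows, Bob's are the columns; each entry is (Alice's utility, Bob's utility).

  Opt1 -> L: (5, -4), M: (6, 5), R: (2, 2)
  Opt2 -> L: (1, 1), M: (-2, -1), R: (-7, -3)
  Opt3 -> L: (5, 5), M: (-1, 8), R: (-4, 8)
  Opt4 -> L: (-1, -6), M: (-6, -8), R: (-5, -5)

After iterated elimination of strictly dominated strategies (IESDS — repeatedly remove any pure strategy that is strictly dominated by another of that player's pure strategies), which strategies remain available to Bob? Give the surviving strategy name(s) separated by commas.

For Alice, Opt1 strictly dominates Opt2 on the remaining columns (L: 5>1, M: 6>-2, R: 2>-7); eliminate Opt2.
Row Opt4 is eliminated: Opt1 beats it against every remaining column (L: 5>-1, M: 6>-6, R: 2>-5).
Bob's strategy L is strictly dominated by M (Opt1: 5>-4, Opt3: 8>5) and is removed.
For Alice, Opt1 strictly dominates Opt3 on the remaining columns (M: 6>-1, R: 2>-4); eliminate Opt3.
Column R is eliminated: M beats it against every remaining row (Opt1: 5>2).
Among the remaining strategies, none is strictly dominated by another pure strategy of the same player, so the elimination stops.
Surviving strategies — Alice: {Opt1}; Bob: {M}.

M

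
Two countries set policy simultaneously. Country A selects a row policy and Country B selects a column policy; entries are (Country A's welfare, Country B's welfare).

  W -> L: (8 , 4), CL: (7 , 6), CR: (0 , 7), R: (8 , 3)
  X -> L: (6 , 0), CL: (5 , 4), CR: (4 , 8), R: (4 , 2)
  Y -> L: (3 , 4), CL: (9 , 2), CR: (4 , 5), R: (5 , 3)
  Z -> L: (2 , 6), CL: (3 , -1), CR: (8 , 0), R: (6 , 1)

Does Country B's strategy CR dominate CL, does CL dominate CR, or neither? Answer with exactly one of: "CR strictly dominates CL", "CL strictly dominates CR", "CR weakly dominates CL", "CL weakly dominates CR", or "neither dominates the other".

Compare CR to CL across each opponent action: W: 7>6, X: 8>4, Y: 5>2, Z: 0>-1.
Every comparison favours CR, so CR strictly dominates CL.

CR strictly dominates CL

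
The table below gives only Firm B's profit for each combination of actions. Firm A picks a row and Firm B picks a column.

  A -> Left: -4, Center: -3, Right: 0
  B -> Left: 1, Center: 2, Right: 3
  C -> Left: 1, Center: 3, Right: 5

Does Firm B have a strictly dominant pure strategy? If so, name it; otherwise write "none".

Right vs Left: A: 0>-4, B: 3>1, C: 5>1.
Right vs Center: A: 0>-3, B: 3>2, C: 5>3.
Right strictly beats every other strategy against every opponent action, so it is strictly dominant.

Right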